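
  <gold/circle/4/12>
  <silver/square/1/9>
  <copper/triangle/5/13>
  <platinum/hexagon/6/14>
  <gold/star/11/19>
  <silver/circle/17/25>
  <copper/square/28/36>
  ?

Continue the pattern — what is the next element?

<platinum/triangle/45/53>

Metal: repeats gold → silver → copper → platinum, so gold, silver, copper, platinum, gold, silver, copper → platinum.
Shape goes circle, square, triangle, hexagon, star, circle, square → triangle (repeats circle → square → triangle → hexagon → star).
Third component: each term is the sum of the two before it, so 4, 1, 5, 6, 11, 17, 28 → 45.
For the fourth component, always 8 more than the third component: 12, 9, 13, 14, 19, 25, 36 → 53.
So the next element is <platinum/triangle/45/53>.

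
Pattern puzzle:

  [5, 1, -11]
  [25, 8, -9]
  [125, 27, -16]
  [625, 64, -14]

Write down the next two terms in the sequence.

First value: 5, 25, 125, 625 → 3125 → 15625 (×5 each step).
Second value: perfect cubes: 1³, 2³, 3³, …, so 1, 8, 27, 64 → 125 → 216.
For the third value, alternating steps +2, −7, +2, −7, …: -11, -9, -16, -14 → -21 → -19.
Putting the parts together: [3125, 125, -21] and then [15625, 216, -19].

[3125, 125, -21], [15625, 216, -19]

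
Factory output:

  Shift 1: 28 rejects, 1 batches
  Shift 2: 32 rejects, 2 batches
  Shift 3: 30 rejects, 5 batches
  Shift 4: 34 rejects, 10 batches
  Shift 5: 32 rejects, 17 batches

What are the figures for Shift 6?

36 rejects, 26 batches

For the rejects, alternating steps +4, −2, +4, −2, …: 28, 32, 30, 34, 32 → 36.
For the batches, differences are 1, 3, 5, … (increasing by 2 each time): 1, 2, 5, 10, 17 → 26.
Combining the parts gives 36 rejects, 26 batches.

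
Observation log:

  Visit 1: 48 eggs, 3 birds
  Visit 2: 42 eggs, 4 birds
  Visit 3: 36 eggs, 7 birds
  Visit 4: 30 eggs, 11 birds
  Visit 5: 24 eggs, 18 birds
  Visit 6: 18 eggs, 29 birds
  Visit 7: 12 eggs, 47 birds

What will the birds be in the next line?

Birds: each term is the sum of the two before it; 3, 4, 7, 11, 18, 29, 47 → 76.

76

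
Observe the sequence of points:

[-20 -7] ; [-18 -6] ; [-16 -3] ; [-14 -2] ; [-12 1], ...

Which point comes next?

[-10 2]

First coordinate: -20, -18, -16, -14, -12 → -10 (+2 each step).
Second coordinate: alternating steps +1, +3, +1, +3, …; -7, -6, -3, -2, 1 → 2.
Putting it together: [-10 2].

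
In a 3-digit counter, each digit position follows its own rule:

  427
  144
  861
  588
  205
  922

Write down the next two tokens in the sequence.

First digit goes 4, 1, 8, 5, 2, 9 → 6 → 3 (−3 each step, mod 10).
For the second digit, +2 each step, mod 10: 2, 4, 6, 8, 0, 2 → 4 → 6.
Third digit goes 7, 4, 1, 8, 5, 2 → 9 → 6 (−3 each step, mod 10).
So the next two tokens are 649 and 366.

649, 366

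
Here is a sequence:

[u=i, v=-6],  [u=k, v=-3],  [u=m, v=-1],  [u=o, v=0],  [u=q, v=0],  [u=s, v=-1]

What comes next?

U: letters move forward 2 places in the alphabet, so i, k, m, o, q, s → u.
V: differences are 3, 2, 1, … (decreasing by 1 each time), so -6, -3, -1, 0, 0, -1 → -3.
So the next point is [u=u, v=-3].

[u=u, v=-3]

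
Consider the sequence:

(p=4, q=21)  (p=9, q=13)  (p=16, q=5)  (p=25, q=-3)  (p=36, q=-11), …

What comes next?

P goes 4, 9, 16, 25, 36 → 49 (perfect squares: 2², 3², 4², …).
Q goes 21, 13, 5, -3, -11 → -19 (−8 each step).
Combining the parts gives (p=49, q=-19).

(p=49, q=-19)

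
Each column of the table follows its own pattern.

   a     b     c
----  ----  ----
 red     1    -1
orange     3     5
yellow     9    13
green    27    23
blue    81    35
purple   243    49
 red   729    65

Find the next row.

Column a: repeats red → orange → yellow → green → blue → purple, so red, orange, yellow, green, blue, purple, red → orange.
Column b — ×3 each step: 1, 3, 9, 27, 81, 243, 729 → 2187.
Column c: differences are 6, 8, 10, … (increasing by 2 each time), so -1, 5, 13, 23, 35, 49, 65 → 83.
So the next row is orange  2187  83.

orange  2187  83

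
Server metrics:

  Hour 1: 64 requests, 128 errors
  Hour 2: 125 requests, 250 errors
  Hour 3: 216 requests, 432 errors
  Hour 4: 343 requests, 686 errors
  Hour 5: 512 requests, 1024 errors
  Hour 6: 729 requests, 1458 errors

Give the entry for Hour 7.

Requests: perfect cubes: 4³, 5³, 6³, …, so 64, 125, 216, 343, 512, 729 → 1000.
Errors — always 2 × the requests: 128, 250, 432, 686, 1024, 1458 → 2000.
So the next row is 1000 requests, 2000 errors.

1000 requests, 2000 errors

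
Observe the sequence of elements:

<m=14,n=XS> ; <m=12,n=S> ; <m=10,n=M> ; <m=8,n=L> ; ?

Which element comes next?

<m=6,n=XL>

M — −2 each step: 14, 12, 10, 8 → 6.
N: runs through clothing sizes XS→XL, so XS, S, M, L → XL.
Combining the parts gives <m=6,n=XL>.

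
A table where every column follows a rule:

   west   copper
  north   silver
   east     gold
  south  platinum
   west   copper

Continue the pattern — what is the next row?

Direction: repeats west → north → east → south; west, north, east, south, west → north.
Metal: repeats copper → silver → gold → platinum, so copper, silver, gold, platinum, copper → silver.
Putting it together: north  silver.

north  silver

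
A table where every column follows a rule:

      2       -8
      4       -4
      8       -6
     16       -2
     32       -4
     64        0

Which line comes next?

128  -2

First component: ×2 each step, so 2, 4, 8, 16, 32, 64 → 128.
For the second component, alternating steps +4, −2, +4, −2, …: -8, -4, -6, -2, -4, 0 → -2.
So the next line is 128  -2.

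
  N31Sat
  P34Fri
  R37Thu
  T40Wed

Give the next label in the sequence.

Letter: letters move forward 2 places in the alphabet; N, P, R, T → V.
Second component — +3 each step: 31, 34, 37, 40 → 43.
Day: runs backward through the weekdays Mon→Sun, so Sat, Fri, Thu, Wed → Tue.
Putting it together: V43Tue.

V43Tue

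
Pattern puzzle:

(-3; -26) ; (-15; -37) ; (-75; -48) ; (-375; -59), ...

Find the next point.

First part: ×5 each step, so -3, -15, -75, -375 → -1875.
Second part goes -26, -37, -48, -59 → -70 (−11 each step).
Putting it together: (-1875; -70).

(-1875; -70)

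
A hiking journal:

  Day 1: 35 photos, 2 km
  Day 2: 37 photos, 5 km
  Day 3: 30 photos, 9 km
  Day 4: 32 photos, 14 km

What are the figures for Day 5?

25 photos, 20 km

Photos: alternating steps +2, −7, +2, −7, …, so 35, 37, 30, 32 → 25.
For the km, differences are 3, 4, 5, … (increasing by 1 each time): 2, 5, 9, 14 → 20.
Combining the parts gives 25 photos, 20 km.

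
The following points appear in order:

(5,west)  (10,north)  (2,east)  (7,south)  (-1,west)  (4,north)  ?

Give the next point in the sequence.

First coordinate: alternating steps +5, −8, +5, −8, …; 5, 10, 2, 7, -1, 4 → -4.
Direction goes west, north, east, south, west, north → east (repeats west → north → east → south).
Combining the parts gives (-4,east).

(-4,east)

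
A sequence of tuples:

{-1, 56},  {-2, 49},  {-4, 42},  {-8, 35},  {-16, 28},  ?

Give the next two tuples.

First slot: ×2 each step, so -1, -2, -4, -8, -16 → -32 → -64.
Second slot goes 56, 49, 42, 35, 28 → 21 → 14 (−7 each step).
Putting the parts together: {-32, 21} and then {-64, 14}.

{-32, 21}, {-64, 14}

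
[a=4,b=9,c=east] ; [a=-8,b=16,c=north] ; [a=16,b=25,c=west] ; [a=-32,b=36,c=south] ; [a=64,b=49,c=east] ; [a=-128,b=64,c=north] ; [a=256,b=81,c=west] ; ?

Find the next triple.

A: ×(-2) each step; 4, -8, 16, -32, 64, -128, 256 → -512.
B: 9, 16, 25, 36, 49, 64, 81 → 100 (perfect squares: 3², 4², 5², …).
For the c, repeats east → north → west → south: east, north, west, south, east, north, west → south.
So the next triple is [a=-512,b=100,c=south].

[a=-512,b=100,c=south]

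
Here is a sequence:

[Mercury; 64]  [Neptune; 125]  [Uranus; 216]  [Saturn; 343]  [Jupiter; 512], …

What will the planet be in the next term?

Mars

Planet: runs backward through the planets Mercury→Neptune, so Mercury, Neptune, Uranus, Saturn, Jupiter → Mars.
Second value — perfect cubes: 4³, 5³, 6³, …: 64, 125, 216, 343, 512 → 729.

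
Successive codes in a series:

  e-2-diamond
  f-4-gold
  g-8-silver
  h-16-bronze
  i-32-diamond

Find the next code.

j-64-gold

For the letter, letters move forward 1 place in the alphabet: e, f, g, h, i → j.
Second component goes 2, 4, 8, 16, 32 → 64 (×2 each step).
Rank goes diamond, gold, silver, bronze, diamond → gold (repeats diamond → gold → silver → bronze).
Combining the parts gives j-64-gold.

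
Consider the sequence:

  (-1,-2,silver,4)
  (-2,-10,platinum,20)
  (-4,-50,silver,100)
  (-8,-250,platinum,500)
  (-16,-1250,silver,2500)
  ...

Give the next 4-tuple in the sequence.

First slot — ×2 each step: -1, -2, -4, -8, -16 → -32.
Second slot goes -2, -10, -50, -250, -1250 → -6250 (×5 each step).
Metal: alternates silver ↔ platinum, so silver, platinum, silver, platinum, silver → platinum.
Fourth slot: 4, 20, 100, 500, 2500 → 12500 (×5 each step).
So the next 4-tuple is (-32,-6250,platinum,12500).

(-32,-6250,platinum,12500)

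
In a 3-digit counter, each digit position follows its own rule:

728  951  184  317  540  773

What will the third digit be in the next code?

Third digit: +3 each step, mod 10; 8, 1, 4, 7, 0, 3 → 6.

6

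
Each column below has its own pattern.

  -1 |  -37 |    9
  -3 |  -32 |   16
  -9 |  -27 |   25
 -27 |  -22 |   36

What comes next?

-81  -17  49

First component goes -1, -3, -9, -27 → -81 (×3 each step).
Second component — +5 each step: -37, -32, -27, -22 → -17.
Third component: 9, 16, 25, 36 → 49 (perfect squares: 3², 4², 5², …).
So the next row is -81  -17  49.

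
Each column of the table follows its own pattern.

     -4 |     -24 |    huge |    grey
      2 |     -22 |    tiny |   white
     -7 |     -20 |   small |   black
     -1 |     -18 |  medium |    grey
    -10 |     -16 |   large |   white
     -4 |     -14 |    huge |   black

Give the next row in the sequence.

First component — alternating steps +6, −9, +6, −9, …: -4, 2, -7, -1, -10, -4 → -13.
Second component goes -24, -22, -20, -18, -16, -14 → -12 (+2 each step).
Size: repeats huge → tiny → small → medium → large; huge, tiny, small, medium, large, huge → tiny.
Shade: repeats grey → white → black, so grey, white, black, grey, white, black → grey.
Putting it together: -13  -12  tiny  grey.

-13  -12  tiny  grey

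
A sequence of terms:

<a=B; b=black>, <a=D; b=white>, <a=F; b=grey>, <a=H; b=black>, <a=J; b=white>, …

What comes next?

<a=L; b=grey>

For the a, letters move forward 2 places in the alphabet: B, D, F, H, J → L.
B: repeats black → white → grey; black, white, grey, black, white → grey.
Putting it together: <a=L; b=grey>.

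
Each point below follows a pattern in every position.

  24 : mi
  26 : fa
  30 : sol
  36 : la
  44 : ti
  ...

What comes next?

54 : do

First slot: differences are 2, 4, 6, … (increasing by 2 each time); 24, 26, 30, 36, 44 → 54.
Note: runs through the solfège scale do→ti, so mi, fa, sol, la, ti → do.
Combining the parts gives 54 : do.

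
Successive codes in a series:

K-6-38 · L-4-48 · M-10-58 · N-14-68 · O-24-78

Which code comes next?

P-38-88

For the letter, letters move forward 1 place in the alphabet: K, L, M, N, O → P.
Second component goes 6, 4, 10, 14, 24 → 38 (each term is the sum of the two before it).
Third component: 38, 48, 58, 68, 78 → 88 (+10 each step).
So the next code is P-38-88.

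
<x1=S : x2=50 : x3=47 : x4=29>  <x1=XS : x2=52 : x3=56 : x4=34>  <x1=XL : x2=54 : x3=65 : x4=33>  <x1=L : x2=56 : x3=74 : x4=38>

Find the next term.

X1 goes S, XS, XL, L → M (runs backward through clothing sizes XS→XL).
X2: +2 each step; 50, 52, 54, 56 → 58.
X3: 47, 56, 65, 74 → 83 (+9 each step).
X4: alternating steps +5, −1, +5, −1, …, so 29, 34, 33, 38 → 37.
So the next term is <x1=M : x2=58 : x3=83 : x4=37>.

<x1=M : x2=58 : x3=83 : x4=37>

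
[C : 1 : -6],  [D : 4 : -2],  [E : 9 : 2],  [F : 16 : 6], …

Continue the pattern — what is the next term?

For the letter, letters move forward 1 place in the alphabet: C, D, E, F → G.
Second slot: perfect squares: 1², 2², 3², …, so 1, 4, 9, 16 → 25.
Third slot goes -6, -2, 2, 6 → 10 (+4 each step).
Combining the parts gives [G : 25 : 10].

[G : 25 : 10]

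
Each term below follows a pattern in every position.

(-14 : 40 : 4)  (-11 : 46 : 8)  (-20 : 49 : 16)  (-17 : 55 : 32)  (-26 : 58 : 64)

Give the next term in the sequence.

First entry: -14, -11, -20, -17, -26 → -23 (alternating steps +3, −9, +3, −9, …).
Second entry goes 40, 46, 49, 55, 58 → 64 (alternating steps +6, +3, +6, +3, …).
For the third entry, ×2 each step: 4, 8, 16, 32, 64 → 128.
Combining the parts gives (-23 : 64 : 128).

(-23 : 64 : 128)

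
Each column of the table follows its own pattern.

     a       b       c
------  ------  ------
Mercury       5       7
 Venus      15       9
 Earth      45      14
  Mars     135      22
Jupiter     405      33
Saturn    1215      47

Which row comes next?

Column a: runs through the planets Mercury→Neptune, so Mercury, Venus, Earth, Mars, Jupiter, Saturn → Uranus.
Column b: ×3 each step; 5, 15, 45, 135, 405, 1215 → 3645.
Column c: differences are 2, 5, 8, … (increasing by 3 each time); 7, 9, 14, 22, 33, 47 → 64.
Combining the parts gives Uranus  3645  64.

Uranus  3645  64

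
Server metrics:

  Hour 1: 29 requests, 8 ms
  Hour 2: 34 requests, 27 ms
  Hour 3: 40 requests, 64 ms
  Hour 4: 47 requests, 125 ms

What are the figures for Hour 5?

55 requests, 216 ms

Requests: 29, 34, 40, 47 → 55 (differences are 5, 6, 7, … (increasing by 1 each time)).
Ms: perfect cubes: 2³, 3³, 4³, …; 8, 27, 64, 125 → 216.
So the next line is 55 requests, 216 ms.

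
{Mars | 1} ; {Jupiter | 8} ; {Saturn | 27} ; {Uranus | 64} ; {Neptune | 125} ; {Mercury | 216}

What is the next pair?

Planet: runs through the planets Mercury→Neptune; Mars, Jupiter, Saturn, Uranus, Neptune, Mercury → Venus.
Second part: 1, 8, 27, 64, 125, 216 → 343 (perfect cubes: 1³, 2³, 3³, …).
Combining the parts gives {Venus | 343}.

{Venus | 343}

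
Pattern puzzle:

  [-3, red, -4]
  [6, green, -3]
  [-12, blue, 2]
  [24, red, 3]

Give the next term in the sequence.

First part: ×(-2) each step; -3, 6, -12, 24 → -48.
Colour: repeats red → green → blue, so red, green, blue, red → green.
Third part goes -4, -3, 2, 3 → 8 (alternating steps +1, +5, +1, +5, …).
Putting it together: [-48, green, 8].

[-48, green, 8]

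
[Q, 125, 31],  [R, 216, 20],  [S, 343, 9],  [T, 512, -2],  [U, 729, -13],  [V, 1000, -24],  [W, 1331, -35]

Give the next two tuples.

Letter: Q, R, S, T, U, V, W → X → Y (letters move forward 1 place in the alphabet).
Second entry — perfect cubes: 5³, 6³, 7³, …: 125, 216, 343, 512, 729, 1000, 1331 → 1728 → 2197.
Third entry: 31, 20, 9, -2, -13, -24, -35 → -46 → -57 (−11 each step).
So the next two tuples are [X, 1728, -46] and [Y, 2197, -57].

[X, 1728, -46], [Y, 2197, -57]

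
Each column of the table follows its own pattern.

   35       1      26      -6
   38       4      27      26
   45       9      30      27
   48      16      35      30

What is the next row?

First component: alternating steps +3, +7, +3, +7, …; 35, 38, 45, 48 → 55.
Second component goes 1, 4, 9, 16 → 25 (perfect squares: 1², 2², 3², …).
Third component: differences are 1, 3, 5, … (increasing by 2 each time); 26, 27, 30, 35 → 42.
Fourth component: -6, 26, 27, 30 → 35 (always the previous value of the third component).
Combining the parts gives 55  25  42  35.

55  25  42  35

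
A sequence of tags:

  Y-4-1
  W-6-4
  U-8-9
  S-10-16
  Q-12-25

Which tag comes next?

O-14-36

Letter: Y, W, U, S, Q → O (letters move back 2 places in the alphabet).
Second component — +2 each step: 4, 6, 8, 10, 12 → 14.
Third component — differences are 3, 5, 7, … (increasing by 2 each time): 1, 4, 9, 16, 25 → 36.
So the next tag is O-14-36.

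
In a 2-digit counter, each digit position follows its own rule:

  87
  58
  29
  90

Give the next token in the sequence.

61

For the first digit, −3 each step, mod 10: 8, 5, 2, 9 → 6.
Second digit: +1 each step, mod 10, so 7, 8, 9, 0 → 1.
Putting it together: 61.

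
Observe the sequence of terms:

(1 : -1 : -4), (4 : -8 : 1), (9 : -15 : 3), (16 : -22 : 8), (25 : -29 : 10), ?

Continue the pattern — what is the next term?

(36 : -36 : 15)

First value: perfect squares: 1², 2², 3², …, so 1, 4, 9, 16, 25 → 36.
Second value: -1, -8, -15, -22, -29 → -36 (−7 each step).
Third value: alternating steps +5, +2, +5, +2, …; -4, 1, 3, 8, 10 → 15.
Putting it together: (36 : -36 : 15).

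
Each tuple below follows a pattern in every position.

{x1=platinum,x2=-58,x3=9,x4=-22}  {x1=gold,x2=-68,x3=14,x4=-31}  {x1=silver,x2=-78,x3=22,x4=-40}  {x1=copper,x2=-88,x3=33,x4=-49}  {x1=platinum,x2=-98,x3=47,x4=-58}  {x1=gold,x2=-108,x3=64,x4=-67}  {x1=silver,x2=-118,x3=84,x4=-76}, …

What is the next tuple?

{x1=copper,x2=-128,x3=107,x4=-85}

X1: platinum, gold, silver, copper, platinum, gold, silver → copper (repeats platinum → gold → silver → copper).
X2 goes -58, -68, -78, -88, -98, -108, -118 → -128 (−10 each step).
X3 — differences are 5, 8, 11, … (increasing by 3 each time): 9, 14, 22, 33, 47, 64, 84 → 107.
X4 — −9 each step: -22, -31, -40, -49, -58, -67, -76 → -85.
So the next tuple is {x1=copper,x2=-128,x3=107,x4=-85}.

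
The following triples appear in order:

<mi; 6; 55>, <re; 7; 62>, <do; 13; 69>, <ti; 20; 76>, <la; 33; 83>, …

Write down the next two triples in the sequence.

<sol; 53; 90>, <fa; 86; 97>

For the note, runs backward through the solfège scale do→ti: mi, re, do, ti, la → sol → fa.
Second coordinate — each term is the sum of the two before it: 6, 7, 13, 20, 33 → 53 → 86.
Third coordinate — +7 each step: 55, 62, 69, 76, 83 → 90 → 97.
Putting the parts together: <sol; 53; 90> and then <fa; 86; 97>.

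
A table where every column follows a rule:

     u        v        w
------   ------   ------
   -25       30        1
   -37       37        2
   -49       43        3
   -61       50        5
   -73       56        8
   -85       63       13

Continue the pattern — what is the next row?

For the column u, −12 each step: -25, -37, -49, -61, -73, -85 → -97.
Column v goes 30, 37, 43, 50, 56, 63 → 69 (alternating steps +7, +6, +7, +6, …).
Column w goes 1, 2, 3, 5, 8, 13 → 21 (each term is the sum of the two before it).
So the next row is -97  69  21.

-97  69  21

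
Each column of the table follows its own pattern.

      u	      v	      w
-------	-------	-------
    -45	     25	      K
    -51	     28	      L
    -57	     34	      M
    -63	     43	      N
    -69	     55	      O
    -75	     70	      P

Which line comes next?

Column u: −6 each step; -45, -51, -57, -63, -69, -75 → -81.
Column v goes 25, 28, 34, 43, 55, 70 → 88 (differences are 3, 6, 9, … (increasing by 3 each time)).
Column w: K, L, M, N, O, P → Q (letters move forward 1 place in the alphabet).
Combining the parts gives -81  88  Q.

-81  88  Q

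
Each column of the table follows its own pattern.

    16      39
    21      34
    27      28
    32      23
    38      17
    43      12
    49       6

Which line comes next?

54  1

First component: alternating steps +5, +6, +5, +6, …, so 16, 21, 27, 32, 38, 43, 49 → 54.
Second component: together with the first component always sums to 55; 39, 34, 28, 23, 17, 12, 6 → 1.
Combining the parts gives 54  1.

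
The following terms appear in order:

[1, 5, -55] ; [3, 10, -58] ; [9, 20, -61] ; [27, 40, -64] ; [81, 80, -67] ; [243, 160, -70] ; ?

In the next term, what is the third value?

-73

Third value goes -55, -58, -61, -64, -67, -70 → -73 (−3 each step).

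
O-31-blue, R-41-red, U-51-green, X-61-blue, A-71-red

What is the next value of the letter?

D

Letter: letters move forward 3 places in the alphabet, wrapping Z→A; O, R, U, X, A → D.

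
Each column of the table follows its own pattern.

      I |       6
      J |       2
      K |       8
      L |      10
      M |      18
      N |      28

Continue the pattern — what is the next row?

Letter goes I, J, K, L, M, N → O (letters move forward 1 place in the alphabet).
Second component — each term is the sum of the two before it: 6, 2, 8, 10, 18, 28 → 46.
Putting it together: O  46.

O  46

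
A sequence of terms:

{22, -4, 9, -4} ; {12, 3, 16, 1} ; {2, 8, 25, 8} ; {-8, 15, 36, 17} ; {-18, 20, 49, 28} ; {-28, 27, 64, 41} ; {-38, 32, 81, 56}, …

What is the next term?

{-48, 39, 100, 73}

For the first coordinate, −10 each step: 22, 12, 2, -8, -18, -28, -38 → -48.
Second coordinate: -4, 3, 8, 15, 20, 27, 32 → 39 (alternating steps +7, +5, +7, +5, …).
Third coordinate — perfect squares: 3², 4², 5², …: 9, 16, 25, 36, 49, 64, 81 → 100.
Fourth coordinate: -4, 1, 8, 17, 28, 41, 56 → 73 (differences are 5, 7, 9, … (increasing by 2 each time)).
Combining the parts gives {-48, 39, 100, 73}.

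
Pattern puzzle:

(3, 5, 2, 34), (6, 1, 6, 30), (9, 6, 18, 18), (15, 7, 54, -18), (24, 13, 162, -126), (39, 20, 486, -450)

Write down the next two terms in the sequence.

First value goes 3, 6, 9, 15, 24, 39 → 63 → 102 (each term is the sum of the two before it).
Second value: each term is the sum of the two before it, so 5, 1, 6, 7, 13, 20 → 33 → 53.
Third value: ×3 each step; 2, 6, 18, 54, 162, 486 → 1458 → 4374.
Fourth value goes 34, 30, 18, -18, -126, -450 → -1422 → -4338 (together with the third value always sums to 36).
Putting the parts together: (63, 33, 1458, -1422) and then (102, 53, 4374, -4338).

(63, 33, 1458, -1422), (102, 53, 4374, -4338)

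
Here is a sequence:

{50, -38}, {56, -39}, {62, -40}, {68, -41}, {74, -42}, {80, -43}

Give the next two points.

First value: +6 each step; 50, 56, 62, 68, 74, 80 → 86 → 92.
Second value: -38, -39, -40, -41, -42, -43 → -44 → -45 (−1 each step).
So the next two points are {86, -44} and {92, -45}.

{86, -44}, {92, -45}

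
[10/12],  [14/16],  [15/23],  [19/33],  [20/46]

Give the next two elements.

For the first slot, alternating steps +4, +1, +4, +1, …: 10, 14, 15, 19, 20 → 24 → 25.
For the second slot, differences are 4, 7, 10, … (increasing by 3 each time): 12, 16, 23, 33, 46 → 62 → 81.
Putting the parts together: [24/62] and then [25/81].

[24/62], [25/81]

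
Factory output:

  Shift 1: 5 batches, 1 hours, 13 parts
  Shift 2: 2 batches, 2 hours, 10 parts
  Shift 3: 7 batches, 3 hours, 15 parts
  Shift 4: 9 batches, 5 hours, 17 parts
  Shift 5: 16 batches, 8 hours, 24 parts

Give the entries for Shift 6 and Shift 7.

Batches goes 5, 2, 7, 9, 16 → 25 → 41 (each term is the sum of the two before it).
Hours: each term is the sum of the two before it, so 1, 2, 3, 5, 8 → 13 → 21.
Parts — always 8 more than the batches: 13, 10, 15, 17, 24 → 33 → 49.
Putting the parts together: 25 batches, 13 hours, 33 parts and then 41 batches, 21 hours, 49 parts.

25 batches, 13 hours, 33 parts; 41 batches, 21 hours, 49 parts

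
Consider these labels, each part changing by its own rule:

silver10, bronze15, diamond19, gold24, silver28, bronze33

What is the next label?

diamond37

Rank: repeats silver → bronze → diamond → gold; silver, bronze, diamond, gold, silver, bronze → diamond.
For the second component, alternating steps +5, +4, +5, +4, …: 10, 15, 19, 24, 28, 33 → 37.
So the next label is diamond37.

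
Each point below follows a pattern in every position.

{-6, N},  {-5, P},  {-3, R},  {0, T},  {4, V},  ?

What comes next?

First coordinate: differences are 1, 2, 3, … (increasing by 1 each time), so -6, -5, -3, 0, 4 → 9.
Letter: letters move forward 2 places in the alphabet, so N, P, R, T, V → X.
Combining the parts gives {9, X}.

{9, X}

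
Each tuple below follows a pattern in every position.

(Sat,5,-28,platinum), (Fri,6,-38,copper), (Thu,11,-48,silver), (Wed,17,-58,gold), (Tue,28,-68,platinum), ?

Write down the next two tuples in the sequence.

(Mon,45,-78,copper), (Sun,73,-88,silver)

Day: runs backward through the weekdays Mon→Sun, so Sat, Fri, Thu, Wed, Tue → Mon → Sun.
Second coordinate: each term is the sum of the two before it, so 5, 6, 11, 17, 28 → 45 → 73.
For the third coordinate, −10 each step: -28, -38, -48, -58, -68 → -78 → -88.
Metal: platinum, copper, silver, gold, platinum → copper → silver (repeats platinum → copper → silver → gold).
So the next two tuples are (Mon,45,-78,copper) and (Sun,73,-88,silver).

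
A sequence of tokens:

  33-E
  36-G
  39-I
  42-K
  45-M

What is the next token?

First component goes 33, 36, 39, 42, 45 → 48 (+3 each step).
Letter: E, G, I, K, M → O (letters move forward 2 places in the alphabet).
Putting it together: 48-O.

48-O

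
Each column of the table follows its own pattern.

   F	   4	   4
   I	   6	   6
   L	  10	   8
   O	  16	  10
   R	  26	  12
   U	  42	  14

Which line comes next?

Letter — letters move forward 3 places in the alphabet: F, I, L, O, R, U → X.
Second component: each term is the sum of the two before it, so 4, 6, 10, 16, 26, 42 → 68.
Third component: 4, 6, 8, 10, 12, 14 → 16 (+2 each step).
So the next line is X  68  16.

X  68  16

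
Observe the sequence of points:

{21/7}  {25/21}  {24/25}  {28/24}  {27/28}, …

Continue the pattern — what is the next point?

First component: alternating steps +4, −1, +4, −1, …, so 21, 25, 24, 28, 27 → 31.
Second component — always the previous value of the first component: 7, 21, 25, 24, 28 → 27.
Putting it together: {31/27}.

{31/27}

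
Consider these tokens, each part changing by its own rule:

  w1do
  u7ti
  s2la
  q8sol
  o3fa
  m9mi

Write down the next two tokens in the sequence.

k4re then i10do

Letter: w, u, s, q, o, m → k → i (letters move back 2 places in the alphabet).
Second component: alternating steps +6, −5, +6, −5, …; 1, 7, 2, 8, 3, 9 → 4 → 10.
Note: do, ti, la, sol, fa, mi → re → do (runs backward through the solfège scale do→ti).
So the next two tokens are k4re and i10do.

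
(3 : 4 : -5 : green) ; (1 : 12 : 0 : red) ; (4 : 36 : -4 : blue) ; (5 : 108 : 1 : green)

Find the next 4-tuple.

(9 : 324 : -3 : red)

First component goes 3, 1, 4, 5 → 9 (each term is the sum of the two before it).
Second component — ×3 each step: 4, 12, 36, 108 → 324.
For the third component, alternating steps +5, −4, +5, −4, …: -5, 0, -4, 1 → -3.
Colour: repeats green → red → blue, so green, red, blue, green → red.
Putting it together: (9 : 324 : -3 : red).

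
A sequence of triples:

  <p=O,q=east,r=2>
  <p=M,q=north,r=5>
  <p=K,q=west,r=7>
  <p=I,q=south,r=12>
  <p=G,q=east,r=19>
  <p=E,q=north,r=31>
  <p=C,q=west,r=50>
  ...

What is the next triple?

P: letters move back 2 places in the alphabet, so O, M, K, I, G, E, C → A.
For the q, repeats east → north → west → south: east, north, west, south, east, north, west → south.
R goes 2, 5, 7, 12, 19, 31, 50 → 81 (each term is the sum of the two before it).
Combining the parts gives <p=A,q=south,r=81>.

<p=A,q=south,r=81>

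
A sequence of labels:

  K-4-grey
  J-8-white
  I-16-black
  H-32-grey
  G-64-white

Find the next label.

Letter goes K, J, I, H, G → F (letters move back 1 place in the alphabet).
Second component — ×2 each step: 4, 8, 16, 32, 64 → 128.
Shade: grey, white, black, grey, white → black (repeats grey → white → black).
Combining the parts gives F-128-black.

F-128-black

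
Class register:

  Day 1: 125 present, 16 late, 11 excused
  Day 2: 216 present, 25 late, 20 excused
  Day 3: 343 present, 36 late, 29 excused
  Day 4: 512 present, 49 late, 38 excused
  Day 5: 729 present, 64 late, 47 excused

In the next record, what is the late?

81

For the late, perfect squares: 4², 5², 6², …: 16, 25, 36, 49, 64 → 81.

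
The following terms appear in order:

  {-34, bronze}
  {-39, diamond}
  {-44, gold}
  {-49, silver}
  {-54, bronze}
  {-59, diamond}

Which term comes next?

First component goes -34, -39, -44, -49, -54, -59 → -64 (−5 each step).
For the rank, repeats bronze → diamond → gold → silver: bronze, diamond, gold, silver, bronze, diamond → gold.
So the next term is {-64, gold}.

{-64, gold}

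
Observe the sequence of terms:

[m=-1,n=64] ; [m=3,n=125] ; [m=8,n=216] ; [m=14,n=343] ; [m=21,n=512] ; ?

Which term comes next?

M goes -1, 3, 8, 14, 21 → 29 (differences are 4, 5, 6, … (increasing by 1 each time)).
N goes 64, 125, 216, 343, 512 → 729 (perfect cubes: 4³, 5³, 6³, …).
Putting it together: [m=29,n=729].

[m=29,n=729]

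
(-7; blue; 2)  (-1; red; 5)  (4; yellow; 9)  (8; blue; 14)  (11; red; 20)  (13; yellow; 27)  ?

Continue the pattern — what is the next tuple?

(14; blue; 35)

First entry: -7, -1, 4, 8, 11, 13 → 14 (differences are 6, 5, 4, … (decreasing by 1 each time)).
Colour: blue, red, yellow, blue, red, yellow → blue (repeats blue → red → yellow).
Third entry: differences are 3, 4, 5, … (increasing by 1 each time); 2, 5, 9, 14, 20, 27 → 35.
Combining the parts gives (14; blue; 35).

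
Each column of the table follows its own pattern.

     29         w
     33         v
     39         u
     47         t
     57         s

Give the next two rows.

69  r; 83  q

First component: 29, 33, 39, 47, 57 → 69 → 83 (differences are 4, 6, 8, … (increasing by 2 each time)).
For the letter, letters move back 1 place in the alphabet: w, v, u, t, s → r → q.
Putting the parts together: 69  r and then 83  q.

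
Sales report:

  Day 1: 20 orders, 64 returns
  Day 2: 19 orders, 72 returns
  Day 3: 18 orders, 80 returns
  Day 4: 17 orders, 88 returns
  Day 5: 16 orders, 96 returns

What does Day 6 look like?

Orders: −1 each step, so 20, 19, 18, 17, 16 → 15.
Returns goes 64, 72, 80, 88, 96 → 104 (+8 each step).
Combining the parts gives 15 orders, 104 returns.

15 orders, 104 returns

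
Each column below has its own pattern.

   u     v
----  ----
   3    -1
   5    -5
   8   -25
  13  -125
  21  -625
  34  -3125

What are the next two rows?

Column u: each term is the sum of the two before it, so 3, 5, 8, 13, 21, 34 → 55 → 89.
Column v: ×5 each step, so -1, -5, -25, -125, -625, -3125 → -15625 → -78125.
So the next two rows are 55  -15625 and 89  -78125.

55  -15625; 89  -78125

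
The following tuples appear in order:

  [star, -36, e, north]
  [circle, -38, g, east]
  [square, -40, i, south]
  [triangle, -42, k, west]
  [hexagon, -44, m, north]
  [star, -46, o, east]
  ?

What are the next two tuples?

[circle, -48, q, south], [square, -50, s, west]

For the shape, repeats star → circle → square → triangle → hexagon: star, circle, square, triangle, hexagon, star → circle → square.
Second slot: −2 each step, so -36, -38, -40, -42, -44, -46 → -48 → -50.
Letter — letters move forward 2 places in the alphabet: e, g, i, k, m, o → q → s.
Direction — repeats north → east → south → west: north, east, south, west, north, east → south → west.
Putting the parts together: [circle, -48, q, south] and then [square, -50, s, west].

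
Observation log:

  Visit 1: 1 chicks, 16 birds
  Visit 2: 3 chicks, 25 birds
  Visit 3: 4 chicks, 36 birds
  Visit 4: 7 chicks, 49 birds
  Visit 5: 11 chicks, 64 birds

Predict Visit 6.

18 chicks, 81 birds

Chicks — each term is the sum of the two before it: 1, 3, 4, 7, 11 → 18.
Birds goes 16, 25, 36, 49, 64 → 81 (perfect squares: 4², 5², 6², …).
So the next record is 18 chicks, 81 birds.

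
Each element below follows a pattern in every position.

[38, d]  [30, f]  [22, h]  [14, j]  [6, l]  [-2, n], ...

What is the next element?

First slot: 38, 30, 22, 14, 6, -2 → -10 (−8 each step).
Letter goes d, f, h, j, l, n → p (letters move forward 2 places in the alphabet).
Putting it together: [-10, p].

[-10, p]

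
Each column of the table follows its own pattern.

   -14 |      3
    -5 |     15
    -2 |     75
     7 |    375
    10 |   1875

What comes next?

First component: alternating steps +9, +3, +9, +3, …, so -14, -5, -2, 7, 10 → 19.
Second component: ×5 each step; 3, 15, 75, 375, 1875 → 9375.
Putting it together: 19  9375.

19  9375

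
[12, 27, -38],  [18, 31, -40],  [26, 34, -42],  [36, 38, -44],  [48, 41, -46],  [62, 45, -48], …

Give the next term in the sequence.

[78, 48, -50]

First coordinate: differences are 6, 8, 10, … (increasing by 2 each time); 12, 18, 26, 36, 48, 62 → 78.
Second coordinate: alternating steps +4, +3, +4, +3, …, so 27, 31, 34, 38, 41, 45 → 48.
Third coordinate: -38, -40, -42, -44, -46, -48 → -50 (−2 each step).
Combining the parts gives [78, 48, -50].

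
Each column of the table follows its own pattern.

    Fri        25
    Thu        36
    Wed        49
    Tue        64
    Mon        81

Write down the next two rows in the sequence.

Day: runs backward through the weekdays Mon→Sun; Fri, Thu, Wed, Tue, Mon → Sun → Sat.
Second component: 25, 36, 49, 64, 81 → 100 → 121 (perfect squares: 5², 6², 7², …).
Putting the parts together: Sun  100 and then Sat  121.

Sun  100; Sat  121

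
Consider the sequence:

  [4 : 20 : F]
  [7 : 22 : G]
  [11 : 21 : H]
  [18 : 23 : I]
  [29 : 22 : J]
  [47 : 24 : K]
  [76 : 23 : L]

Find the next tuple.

First slot goes 4, 7, 11, 18, 29, 47, 76 → 123 (each term is the sum of the two before it).
For the second slot, alternating steps +2, −1, +2, −1, …: 20, 22, 21, 23, 22, 24, 23 → 25.
Letter — letters move forward 1 place in the alphabet: F, G, H, I, J, K, L → M.
So the next tuple is [123 : 25 : M].

[123 : 25 : M]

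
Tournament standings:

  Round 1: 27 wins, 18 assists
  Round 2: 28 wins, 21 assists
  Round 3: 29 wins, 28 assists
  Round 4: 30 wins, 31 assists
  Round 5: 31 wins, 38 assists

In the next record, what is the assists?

Assists goes 18, 21, 28, 31, 38 → 41 (alternating steps +3, +7, +3, +7, …).

41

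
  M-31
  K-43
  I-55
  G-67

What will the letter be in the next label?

E

Letter: letters move back 2 places in the alphabet, so M, K, I, G → E.
Second component goes 31, 43, 55, 67 → 79 (+12 each step).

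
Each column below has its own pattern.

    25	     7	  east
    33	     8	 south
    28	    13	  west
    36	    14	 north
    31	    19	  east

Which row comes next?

39  20  south

First component goes 25, 33, 28, 36, 31 → 39 (alternating steps +8, −5, +8, −5, …).
Second component goes 7, 8, 13, 14, 19 → 20 (alternating steps +1, +5, +1, +5, …).
Direction: repeats east → south → west → north; east, south, west, north, east → south.
Combining the parts gives 39  20  south.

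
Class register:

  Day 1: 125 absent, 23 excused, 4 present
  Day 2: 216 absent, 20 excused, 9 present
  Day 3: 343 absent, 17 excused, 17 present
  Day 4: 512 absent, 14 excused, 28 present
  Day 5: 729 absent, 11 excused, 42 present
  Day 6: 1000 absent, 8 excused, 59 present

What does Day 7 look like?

Absent goes 125, 216, 343, 512, 729, 1000 → 1331 (perfect cubes: 5³, 6³, 7³, …).
For the excused, −3 each step: 23, 20, 17, 14, 11, 8 → 5.
For the present, differences are 5, 8, 11, … (increasing by 3 each time): 4, 9, 17, 28, 42, 59 → 79.
Combining the parts gives 1331 absent, 5 excused, 79 present.

1331 absent, 5 excused, 79 present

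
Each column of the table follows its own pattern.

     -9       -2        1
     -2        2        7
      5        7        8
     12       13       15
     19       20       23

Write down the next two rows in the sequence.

26  28  38; 33  37  61

First component: +7 each step, so -9, -2, 5, 12, 19 → 26 → 33.
Second component — differences are 4, 5, 6, … (increasing by 1 each time): -2, 2, 7, 13, 20 → 28 → 37.
Third component: each term is the sum of the two before it; 1, 7, 8, 15, 23 → 38 → 61.
So the next two rows are 26  28  38 and 33  37  61.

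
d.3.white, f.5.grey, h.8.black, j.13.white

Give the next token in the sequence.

Letter: letters move forward 2 places in the alphabet; d, f, h, j → l.
For the second component, each term is the sum of the two before it: 3, 5, 8, 13 → 21.
Shade goes white, grey, black, white → grey (repeats white → grey → black).
So the next token is l.21.grey.

l.21.grey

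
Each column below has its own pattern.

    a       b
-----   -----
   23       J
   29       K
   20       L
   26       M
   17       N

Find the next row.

23  O

For the column a, alternating steps +6, −9, +6, −9, …: 23, 29, 20, 26, 17 → 23.
Column b: letters move forward 1 place in the alphabet, so J, K, L, M, N → O.
Combining the parts gives 23  O.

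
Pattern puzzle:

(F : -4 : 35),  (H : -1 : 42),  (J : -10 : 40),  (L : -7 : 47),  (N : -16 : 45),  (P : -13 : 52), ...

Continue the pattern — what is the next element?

(R : -22 : 50)

For the letter, letters move forward 2 places in the alphabet: F, H, J, L, N, P → R.
Second component goes -4, -1, -10, -7, -16, -13 → -22 (alternating steps +3, −9, +3, −9, …).
Third component: alternating steps +7, −2, +7, −2, …; 35, 42, 40, 47, 45, 52 → 50.
Combining the parts gives (R : -22 : 50).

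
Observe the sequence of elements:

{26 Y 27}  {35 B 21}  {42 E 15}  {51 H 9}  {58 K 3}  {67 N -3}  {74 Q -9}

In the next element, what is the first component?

First component goes 26, 35, 42, 51, 58, 67, 74 → 83 (alternating steps +9, +7, +9, +7, …).

83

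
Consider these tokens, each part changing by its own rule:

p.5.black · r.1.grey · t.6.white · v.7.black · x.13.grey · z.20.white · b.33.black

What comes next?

Letter: letters move forward 2 places in the alphabet, wrapping Z→A, so p, r, t, v, x, z, b → d.
Second component: 5, 1, 6, 7, 13, 20, 33 → 53 (each term is the sum of the two before it).
Shade goes black, grey, white, black, grey, white, black → grey (repeats black → grey → white).
Putting it together: d.53.grey.

d.53.grey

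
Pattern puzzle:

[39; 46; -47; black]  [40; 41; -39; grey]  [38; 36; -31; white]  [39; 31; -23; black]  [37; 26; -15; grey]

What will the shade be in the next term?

white

For the first value, alternating steps +1, −2, +1, −2, …: 39, 40, 38, 39, 37 → 38.
Second value: −5 each step; 46, 41, 36, 31, 26 → 21.
Third value: -47, -39, -31, -23, -15 → -7 (+8 each step).
For the shade, repeats black → grey → white: black, grey, white, black, grey → white.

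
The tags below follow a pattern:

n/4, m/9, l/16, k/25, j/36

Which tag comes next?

Letter goes n, m, l, k, j → i (letters move back 1 place in the alphabet).
Second component: perfect squares: 2², 3², 4², …; 4, 9, 16, 25, 36 → 49.
Putting it together: i/49.

i/49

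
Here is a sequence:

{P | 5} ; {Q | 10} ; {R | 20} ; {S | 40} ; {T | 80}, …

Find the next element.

{U | 160}

For the letter, letters move forward 1 place in the alphabet: P, Q, R, S, T → U.
Second coordinate: ×2 each step; 5, 10, 20, 40, 80 → 160.
Combining the parts gives {U | 160}.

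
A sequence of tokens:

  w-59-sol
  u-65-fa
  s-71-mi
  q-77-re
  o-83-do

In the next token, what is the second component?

Letter: letters move back 2 places in the alphabet, so w, u, s, q, o → m.
For the second component, +6 each step: 59, 65, 71, 77, 83 → 89.
Note: runs backward through the solfège scale do→ti, so sol, fa, mi, re, do → ti.

89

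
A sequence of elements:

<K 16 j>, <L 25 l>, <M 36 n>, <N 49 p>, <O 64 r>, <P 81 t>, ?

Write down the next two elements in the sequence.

First letter: K, L, M, N, O, P → Q → R (letters move forward 1 place in the alphabet).
Second component: perfect squares: 4², 5², 6², …; 16, 25, 36, 49, 64, 81 → 100 → 121.
Second letter: letters move forward 2 places in the alphabet; j, l, n, p, r, t → v → x.
Putting the parts together: <Q 100 v> and then <R 121 x>.

<Q 100 v>, <R 121 x>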